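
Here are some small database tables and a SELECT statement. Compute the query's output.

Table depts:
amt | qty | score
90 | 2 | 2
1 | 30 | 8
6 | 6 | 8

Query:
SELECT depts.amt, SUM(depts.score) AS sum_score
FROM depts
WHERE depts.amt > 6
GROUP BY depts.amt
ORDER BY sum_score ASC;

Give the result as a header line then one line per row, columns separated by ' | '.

== RESULT ==
depts.amt | sum_score
90 | 2

Derivation:
After WHERE (1 rows):
depts.amt | depts.qty | depts.score
90 | 2 | 2
After GROUP BY (1 rows):
depts.amt | sum_score
90 | 2
After ORDER BY (1 rows):
depts.amt | sum_score
90 | 2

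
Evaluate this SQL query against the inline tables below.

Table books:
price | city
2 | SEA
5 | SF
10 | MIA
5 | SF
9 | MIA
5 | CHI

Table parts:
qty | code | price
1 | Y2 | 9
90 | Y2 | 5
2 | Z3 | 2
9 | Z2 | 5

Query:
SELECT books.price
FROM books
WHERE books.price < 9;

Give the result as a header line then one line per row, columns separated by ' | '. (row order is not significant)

== RESULT ==
books.price
2
5
5
5

Derivation:
After WHERE (4 rows):
books.price | books.city
2 | SEA
5 | SF
5 | SF
5 | CHI
After SELECT (4 rows):
books.price
2
5
5
5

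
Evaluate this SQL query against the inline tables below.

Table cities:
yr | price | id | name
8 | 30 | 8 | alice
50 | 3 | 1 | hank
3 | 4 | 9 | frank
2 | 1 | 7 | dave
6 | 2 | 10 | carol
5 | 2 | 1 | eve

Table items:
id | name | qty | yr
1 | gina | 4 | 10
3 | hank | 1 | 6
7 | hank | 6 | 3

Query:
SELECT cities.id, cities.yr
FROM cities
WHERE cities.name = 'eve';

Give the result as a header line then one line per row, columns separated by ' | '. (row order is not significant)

== RESULT ==
cities.id | cities.yr
1 | 5

Derivation:
After WHERE (1 rows):
cities.yr | cities.price | cities.id | cities.name
5 | 2 | 1 | eve
After SELECT (1 rows):
cities.id | cities.yr
1 | 5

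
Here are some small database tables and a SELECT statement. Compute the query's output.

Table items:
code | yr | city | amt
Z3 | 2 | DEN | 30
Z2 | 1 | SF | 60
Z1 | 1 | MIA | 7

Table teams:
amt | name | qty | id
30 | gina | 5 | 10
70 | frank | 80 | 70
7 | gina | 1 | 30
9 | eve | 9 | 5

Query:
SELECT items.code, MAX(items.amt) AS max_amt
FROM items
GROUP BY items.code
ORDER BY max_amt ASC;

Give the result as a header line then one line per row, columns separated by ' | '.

== RESULT ==
items.code | max_amt
Z1 | 7
Z3 | 30
Z2 | 60

Derivation:
After GROUP BY (3 rows):
items.code | max_amt
Z3 | 30
Z2 | 60
Z1 | 7
After ORDER BY (3 rows):
items.code | max_amt
Z1 | 7
Z3 | 30
Z2 | 60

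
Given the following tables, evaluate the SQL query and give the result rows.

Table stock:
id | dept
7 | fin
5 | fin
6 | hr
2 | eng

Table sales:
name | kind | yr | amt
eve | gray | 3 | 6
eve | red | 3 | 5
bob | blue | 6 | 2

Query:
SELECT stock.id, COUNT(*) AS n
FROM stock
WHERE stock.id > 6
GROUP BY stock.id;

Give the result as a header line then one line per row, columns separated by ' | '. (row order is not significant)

After WHERE (1 rows):
stock.id | stock.dept
7 | fin
After GROUP BY (1 rows):
stock.id | n
7 | 1

== RESULT ==
stock.id | n
7 | 1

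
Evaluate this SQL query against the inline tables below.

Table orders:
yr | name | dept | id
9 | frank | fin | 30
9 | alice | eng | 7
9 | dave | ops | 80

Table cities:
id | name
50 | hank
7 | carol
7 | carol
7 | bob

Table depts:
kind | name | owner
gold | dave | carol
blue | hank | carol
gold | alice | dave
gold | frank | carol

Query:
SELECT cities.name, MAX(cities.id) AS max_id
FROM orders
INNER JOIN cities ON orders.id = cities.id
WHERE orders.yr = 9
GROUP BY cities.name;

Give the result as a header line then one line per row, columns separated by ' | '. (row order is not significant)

== RESULT ==
cities.name | max_id
carol | 7
bob | 7

Derivation:
After JOIN cities (3 rows):
orders.yr | orders.name | orders.dept | orders.id | cities.id | cities.name
9 | alice | eng | 7 | 7 | carol
9 | alice | eng | 7 | 7 | carol
9 | alice | eng | 7 | 7 | bob
After WHERE (3 rows):
orders.yr | orders.name | orders.dept | orders.id | cities.id | cities.name
9 | alice | eng | 7 | 7 | carol
9 | alice | eng | 7 | 7 | carol
9 | alice | eng | 7 | 7 | bob
After GROUP BY (2 rows):
cities.name | max_id
carol | 7
bob | 7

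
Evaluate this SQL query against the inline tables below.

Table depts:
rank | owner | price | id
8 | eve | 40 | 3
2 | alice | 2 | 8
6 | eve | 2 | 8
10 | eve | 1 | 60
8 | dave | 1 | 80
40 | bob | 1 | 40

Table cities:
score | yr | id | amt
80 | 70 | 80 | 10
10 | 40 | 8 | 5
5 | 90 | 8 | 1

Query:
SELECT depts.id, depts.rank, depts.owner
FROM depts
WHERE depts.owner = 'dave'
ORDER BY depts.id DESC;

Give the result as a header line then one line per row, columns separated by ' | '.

== RESULT ==
depts.id | depts.rank | depts.owner
80 | 8 | dave

Derivation:
After WHERE (1 rows):
depts.rank | depts.owner | depts.price | depts.id
8 | dave | 1 | 80
After SELECT (1 rows):
depts.id | depts.rank | depts.owner
80 | 8 | dave
After ORDER BY (1 rows):
depts.id | depts.rank | depts.owner
80 | 8 | dave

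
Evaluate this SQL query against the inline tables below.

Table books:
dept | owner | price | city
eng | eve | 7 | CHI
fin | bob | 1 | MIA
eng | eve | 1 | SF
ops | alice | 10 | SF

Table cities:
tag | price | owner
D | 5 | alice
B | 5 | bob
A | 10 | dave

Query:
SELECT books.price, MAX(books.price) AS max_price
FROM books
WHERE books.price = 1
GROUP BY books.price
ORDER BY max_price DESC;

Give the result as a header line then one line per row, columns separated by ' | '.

== RESULT ==
books.price | max_price
1 | 1

Derivation:
After WHERE (2 rows):
books.dept | books.owner | books.price | books.city
fin | bob | 1 | MIA
eng | eve | 1 | SF
After GROUP BY (1 rows):
books.price | max_price
1 | 1
After ORDER BY (1 rows):
books.price | max_price
1 | 1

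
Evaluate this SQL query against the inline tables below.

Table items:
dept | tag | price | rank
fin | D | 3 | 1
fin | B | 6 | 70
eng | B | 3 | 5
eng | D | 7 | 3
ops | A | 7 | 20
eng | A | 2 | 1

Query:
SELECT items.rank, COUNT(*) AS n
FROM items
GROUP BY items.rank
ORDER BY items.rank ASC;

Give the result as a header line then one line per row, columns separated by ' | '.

== RESULT ==
items.rank | n
1 | 2
3 | 1
5 | 1
20 | 1
70 | 1

Derivation:
After GROUP BY (5 rows):
items.rank | n
1 | 2
70 | 1
5 | 1
3 | 1
20 | 1
After ORDER BY (5 rows):
items.rank | n
1 | 2
3 | 1
5 | 1
20 | 1
70 | 1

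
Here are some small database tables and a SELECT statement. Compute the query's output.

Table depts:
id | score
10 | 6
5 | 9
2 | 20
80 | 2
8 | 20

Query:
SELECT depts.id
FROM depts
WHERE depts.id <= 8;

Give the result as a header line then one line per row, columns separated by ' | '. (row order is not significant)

After WHERE (3 rows):
depts.id | depts.score
5 | 9
2 | 20
8 | 20
After SELECT (3 rows):
depts.id
5
2
8

== RESULT ==
depts.id
5
2
8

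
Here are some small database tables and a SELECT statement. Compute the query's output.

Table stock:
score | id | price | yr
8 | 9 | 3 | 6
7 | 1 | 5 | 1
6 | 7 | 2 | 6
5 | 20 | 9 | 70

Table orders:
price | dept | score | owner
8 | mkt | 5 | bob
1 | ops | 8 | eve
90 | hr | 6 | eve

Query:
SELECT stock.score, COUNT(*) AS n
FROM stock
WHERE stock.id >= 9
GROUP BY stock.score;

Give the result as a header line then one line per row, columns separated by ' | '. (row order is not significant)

After WHERE (2 rows):
stock.score | stock.id | stock.price | stock.yr
8 | 9 | 3 | 6
5 | 20 | 9 | 70
After GROUP BY (2 rows):
stock.score | n
8 | 1
5 | 1

== RESULT ==
stock.score | n
8 | 1
5 | 1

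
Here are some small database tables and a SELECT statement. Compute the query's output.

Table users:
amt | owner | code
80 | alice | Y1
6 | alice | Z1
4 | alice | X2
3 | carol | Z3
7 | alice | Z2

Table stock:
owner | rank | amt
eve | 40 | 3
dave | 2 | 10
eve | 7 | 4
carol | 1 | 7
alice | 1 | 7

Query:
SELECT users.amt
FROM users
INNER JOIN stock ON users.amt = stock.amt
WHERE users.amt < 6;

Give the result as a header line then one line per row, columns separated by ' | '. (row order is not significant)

After JOIN stock (4 rows):
users.amt | users.owner | users.code | stock.owner | stock.rank | stock.amt
4 | alice | X2 | eve | 7 | 4
3 | carol | Z3 | eve | 40 | 3
7 | alice | Z2 | carol | 1 | 7
7 | alice | Z2 | alice | 1 | 7
After WHERE (2 rows):
users.amt | users.owner | users.code | stock.owner | stock.rank | stock.amt
4 | alice | X2 | eve | 7 | 4
3 | carol | Z3 | eve | 40 | 3
After SELECT (2 rows):
users.amt
4
3

== RESULT ==
users.amt
4
3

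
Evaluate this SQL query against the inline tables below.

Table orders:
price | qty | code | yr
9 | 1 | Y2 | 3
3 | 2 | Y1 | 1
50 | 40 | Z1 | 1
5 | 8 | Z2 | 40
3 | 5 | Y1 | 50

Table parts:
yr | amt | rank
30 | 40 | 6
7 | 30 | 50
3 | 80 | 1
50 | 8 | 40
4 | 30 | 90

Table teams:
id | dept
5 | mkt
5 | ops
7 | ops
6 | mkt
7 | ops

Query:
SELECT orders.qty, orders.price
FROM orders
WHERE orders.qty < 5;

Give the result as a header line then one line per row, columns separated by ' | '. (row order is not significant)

== RESULT ==
orders.qty | orders.price
1 | 9
2 | 3

Derivation:
After WHERE (2 rows):
orders.price | orders.qty | orders.code | orders.yr
9 | 1 | Y2 | 3
3 | 2 | Y1 | 1
After SELECT (2 rows):
orders.qty | orders.price
1 | 9
2 | 3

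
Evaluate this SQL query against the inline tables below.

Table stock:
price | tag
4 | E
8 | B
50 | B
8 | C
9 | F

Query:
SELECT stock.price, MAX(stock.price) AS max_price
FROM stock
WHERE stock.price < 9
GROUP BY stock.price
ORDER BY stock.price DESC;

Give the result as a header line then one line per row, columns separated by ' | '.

== RESULT ==
stock.price | max_price
8 | 8
4 | 4

Derivation:
After WHERE (3 rows):
stock.price | stock.tag
4 | E
8 | B
8 | C
After GROUP BY (2 rows):
stock.price | max_price
4 | 4
8 | 8
After ORDER BY (2 rows):
stock.price | max_price
8 | 8
4 | 4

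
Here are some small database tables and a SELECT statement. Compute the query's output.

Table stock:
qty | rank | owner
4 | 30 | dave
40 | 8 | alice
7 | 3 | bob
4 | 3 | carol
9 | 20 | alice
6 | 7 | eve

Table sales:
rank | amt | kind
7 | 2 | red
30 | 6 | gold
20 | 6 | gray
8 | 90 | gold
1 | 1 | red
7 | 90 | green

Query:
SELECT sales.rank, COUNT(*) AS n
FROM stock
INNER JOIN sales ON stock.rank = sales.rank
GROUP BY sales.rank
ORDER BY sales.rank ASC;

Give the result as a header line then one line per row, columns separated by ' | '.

== RESULT ==
sales.rank | n
7 | 2
8 | 1
20 | 1
30 | 1

Derivation:
After JOIN sales (5 rows):
stock.qty | stock.rank | stock.owner | sales.rank | sales.amt | sales.kind
4 | 30 | dave | 30 | 6 | gold
40 | 8 | alice | 8 | 90 | gold
9 | 20 | alice | 20 | 6 | gray
6 | 7 | eve | 7 | 2 | red
6 | 7 | eve | 7 | 90 | green
After GROUP BY (4 rows):
sales.rank | n
30 | 1
8 | 1
20 | 1
7 | 2
After ORDER BY (4 rows):
sales.rank | n
7 | 2
8 | 1
20 | 1
30 | 1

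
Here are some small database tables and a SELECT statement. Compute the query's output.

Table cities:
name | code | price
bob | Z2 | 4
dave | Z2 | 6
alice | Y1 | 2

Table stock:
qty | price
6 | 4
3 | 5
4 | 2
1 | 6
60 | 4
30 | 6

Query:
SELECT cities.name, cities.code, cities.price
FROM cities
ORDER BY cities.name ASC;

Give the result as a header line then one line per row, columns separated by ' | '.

== RESULT ==
cities.name | cities.code | cities.price
alice | Y1 | 2
bob | Z2 | 4
dave | Z2 | 6

Derivation:
After SELECT (3 rows):
cities.name | cities.code | cities.price
bob | Z2 | 4
dave | Z2 | 6
alice | Y1 | 2
After ORDER BY (3 rows):
cities.name | cities.code | cities.price
alice | Y1 | 2
bob | Z2 | 4
dave | Z2 | 6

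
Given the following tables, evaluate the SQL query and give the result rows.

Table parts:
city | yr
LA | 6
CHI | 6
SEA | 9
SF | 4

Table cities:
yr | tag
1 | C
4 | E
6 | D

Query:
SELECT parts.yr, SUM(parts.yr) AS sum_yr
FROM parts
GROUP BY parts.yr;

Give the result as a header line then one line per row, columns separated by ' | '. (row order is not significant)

After GROUP BY (3 rows):
parts.yr | sum_yr
6 | 12
9 | 9
4 | 4

== RESULT ==
parts.yr | sum_yr
6 | 12
9 | 9
4 | 4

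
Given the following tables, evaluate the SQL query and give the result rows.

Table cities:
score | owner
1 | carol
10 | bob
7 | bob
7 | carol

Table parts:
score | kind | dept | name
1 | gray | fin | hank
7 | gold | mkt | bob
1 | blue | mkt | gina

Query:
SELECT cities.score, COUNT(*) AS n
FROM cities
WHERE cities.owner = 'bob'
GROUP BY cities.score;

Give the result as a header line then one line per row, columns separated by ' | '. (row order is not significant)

After WHERE (2 rows):
cities.score | cities.owner
10 | bob
7 | bob
After GROUP BY (2 rows):
cities.score | n
10 | 1
7 | 1

== RESULT ==
cities.score | n
10 | 1
7 | 1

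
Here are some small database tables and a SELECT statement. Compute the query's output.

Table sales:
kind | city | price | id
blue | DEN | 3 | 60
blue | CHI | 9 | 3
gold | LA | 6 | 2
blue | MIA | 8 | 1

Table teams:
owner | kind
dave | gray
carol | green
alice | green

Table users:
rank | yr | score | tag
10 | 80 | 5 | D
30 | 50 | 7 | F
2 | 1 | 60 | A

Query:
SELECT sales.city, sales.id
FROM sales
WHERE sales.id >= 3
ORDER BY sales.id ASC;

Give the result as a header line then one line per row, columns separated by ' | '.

== RESULT ==
sales.city | sales.id
CHI | 3
DEN | 60

Derivation:
After WHERE (2 rows):
sales.kind | sales.city | sales.price | sales.id
blue | DEN | 3 | 60
blue | CHI | 9 | 3
After SELECT (2 rows):
sales.city | sales.id
DEN | 60
CHI | 3
After ORDER BY (2 rows):
sales.city | sales.id
CHI | 3
DEN | 60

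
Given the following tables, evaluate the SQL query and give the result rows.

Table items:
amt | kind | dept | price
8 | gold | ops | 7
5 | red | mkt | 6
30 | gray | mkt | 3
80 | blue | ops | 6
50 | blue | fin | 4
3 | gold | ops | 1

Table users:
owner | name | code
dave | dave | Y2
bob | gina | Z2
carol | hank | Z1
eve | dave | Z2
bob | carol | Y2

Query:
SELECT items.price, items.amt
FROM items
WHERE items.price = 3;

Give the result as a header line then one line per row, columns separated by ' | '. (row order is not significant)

After WHERE (1 rows):
items.amt | items.kind | items.dept | items.price
30 | gray | mkt | 3
After SELECT (1 rows):
items.price | items.amt
3 | 30

== RESULT ==
items.price | items.amt
3 | 30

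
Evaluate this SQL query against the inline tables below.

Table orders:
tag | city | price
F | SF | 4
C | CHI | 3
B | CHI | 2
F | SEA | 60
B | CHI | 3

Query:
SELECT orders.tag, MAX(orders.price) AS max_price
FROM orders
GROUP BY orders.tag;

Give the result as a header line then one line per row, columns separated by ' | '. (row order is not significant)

== RESULT ==
orders.tag | max_price
F | 60
C | 3
B | 3

Derivation:
After GROUP BY (3 rows):
orders.tag | max_price
F | 60
C | 3
B | 3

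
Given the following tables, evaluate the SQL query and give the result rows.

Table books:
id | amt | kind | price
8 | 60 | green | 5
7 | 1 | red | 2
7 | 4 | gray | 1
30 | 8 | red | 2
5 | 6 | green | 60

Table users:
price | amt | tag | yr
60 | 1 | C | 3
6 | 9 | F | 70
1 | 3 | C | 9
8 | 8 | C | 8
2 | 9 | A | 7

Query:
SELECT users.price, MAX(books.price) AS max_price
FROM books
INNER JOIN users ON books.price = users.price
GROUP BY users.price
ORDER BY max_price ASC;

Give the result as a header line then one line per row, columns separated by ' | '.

After JOIN users (4 rows):
books.id | books.amt | books.kind | books.price | users.price | users.amt | users.tag | users.yr
7 | 1 | red | 2 | 2 | 9 | A | 7
7 | 4 | gray | 1 | 1 | 3 | C | 9
30 | 8 | red | 2 | 2 | 9 | A | 7
5 | 6 | green | 60 | 60 | 1 | C | 3
After GROUP BY (3 rows):
users.price | max_price
2 | 2
1 | 1
60 | 60
After ORDER BY (3 rows):
users.price | max_price
1 | 1
2 | 2
60 | 60

== RESULT ==
users.price | max_price
1 | 1
2 | 2
60 | 60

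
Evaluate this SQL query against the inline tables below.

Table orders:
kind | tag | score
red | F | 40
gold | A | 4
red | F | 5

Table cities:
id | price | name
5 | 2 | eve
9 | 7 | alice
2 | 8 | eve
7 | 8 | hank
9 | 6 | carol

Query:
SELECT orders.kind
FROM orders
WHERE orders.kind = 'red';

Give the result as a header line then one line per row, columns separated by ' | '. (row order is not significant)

== RESULT ==
orders.kind
red
red

Derivation:
After WHERE (2 rows):
orders.kind | orders.tag | orders.score
red | F | 40
red | F | 5
After SELECT (2 rows):
orders.kind
red
red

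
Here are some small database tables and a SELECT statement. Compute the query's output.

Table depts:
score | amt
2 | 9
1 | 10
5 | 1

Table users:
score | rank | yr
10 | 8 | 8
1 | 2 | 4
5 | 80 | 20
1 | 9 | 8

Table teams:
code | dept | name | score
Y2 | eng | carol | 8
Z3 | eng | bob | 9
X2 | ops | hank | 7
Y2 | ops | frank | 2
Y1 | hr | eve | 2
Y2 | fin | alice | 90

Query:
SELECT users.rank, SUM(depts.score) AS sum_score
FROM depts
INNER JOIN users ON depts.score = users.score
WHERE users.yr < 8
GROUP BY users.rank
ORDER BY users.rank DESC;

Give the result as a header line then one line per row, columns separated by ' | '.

After JOIN users (3 rows):
depts.score | depts.amt | users.score | users.rank | users.yr
1 | 10 | 1 | 2 | 4
1 | 10 | 1 | 9 | 8
5 | 1 | 5 | 80 | 20
After WHERE (1 rows):
depts.score | depts.amt | users.score | users.rank | users.yr
1 | 10 | 1 | 2 | 4
After GROUP BY (1 rows):
users.rank | sum_score
2 | 1
After ORDER BY (1 rows):
users.rank | sum_score
2 | 1

== RESULT ==
users.rank | sum_score
2 | 1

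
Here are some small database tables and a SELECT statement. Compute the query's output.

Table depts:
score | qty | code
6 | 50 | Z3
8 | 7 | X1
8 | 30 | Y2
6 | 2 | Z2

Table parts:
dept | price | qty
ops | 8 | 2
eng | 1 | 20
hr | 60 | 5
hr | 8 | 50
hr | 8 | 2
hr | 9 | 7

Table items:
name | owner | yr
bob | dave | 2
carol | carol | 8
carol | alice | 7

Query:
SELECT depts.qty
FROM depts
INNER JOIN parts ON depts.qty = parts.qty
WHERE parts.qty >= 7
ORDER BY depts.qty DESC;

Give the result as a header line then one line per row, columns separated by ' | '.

== RESULT ==
depts.qty
50
7

Derivation:
After JOIN parts (4 rows):
depts.score | depts.qty | depts.code | parts.dept | parts.price | parts.qty
6 | 50 | Z3 | hr | 8 | 50
8 | 7 | X1 | hr | 9 | 7
6 | 2 | Z2 | ops | 8 | 2
6 | 2 | Z2 | hr | 8 | 2
After WHERE (2 rows):
depts.score | depts.qty | depts.code | parts.dept | parts.price | parts.qty
6 | 50 | Z3 | hr | 8 | 50
8 | 7 | X1 | hr | 9 | 7
After SELECT (2 rows):
depts.qty
50
7
After ORDER BY (2 rows):
depts.qty
50
7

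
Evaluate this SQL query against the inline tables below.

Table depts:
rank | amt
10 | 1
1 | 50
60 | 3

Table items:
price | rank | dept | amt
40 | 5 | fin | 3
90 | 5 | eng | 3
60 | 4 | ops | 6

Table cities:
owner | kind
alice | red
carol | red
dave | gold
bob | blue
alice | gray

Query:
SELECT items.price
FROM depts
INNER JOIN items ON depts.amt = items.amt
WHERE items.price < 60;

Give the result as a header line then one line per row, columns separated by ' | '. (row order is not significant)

After JOIN items (2 rows):
depts.rank | depts.amt | items.price | items.rank | items.dept | items.amt
60 | 3 | 40 | 5 | fin | 3
60 | 3 | 90 | 5 | eng | 3
After WHERE (1 rows):
depts.rank | depts.amt | items.price | items.rank | items.dept | items.amt
60 | 3 | 40 | 5 | fin | 3
After SELECT (1 rows):
items.price
40

== RESULT ==
items.price
40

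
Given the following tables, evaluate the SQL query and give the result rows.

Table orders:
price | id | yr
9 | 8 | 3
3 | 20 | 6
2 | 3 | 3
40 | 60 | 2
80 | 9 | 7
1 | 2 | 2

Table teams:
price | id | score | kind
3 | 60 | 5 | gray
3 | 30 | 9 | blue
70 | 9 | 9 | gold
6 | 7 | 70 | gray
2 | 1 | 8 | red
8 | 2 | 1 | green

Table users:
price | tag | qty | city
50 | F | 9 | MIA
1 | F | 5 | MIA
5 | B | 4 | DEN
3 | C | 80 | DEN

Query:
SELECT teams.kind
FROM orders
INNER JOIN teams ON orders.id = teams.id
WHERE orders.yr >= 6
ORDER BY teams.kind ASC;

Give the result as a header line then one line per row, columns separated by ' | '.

After JOIN teams (3 rows):
orders.price | orders.id | orders.yr | teams.price | teams.id | teams.score | teams.kind
40 | 60 | 2 | 3 | 60 | 5 | gray
80 | 9 | 7 | 70 | 9 | 9 | gold
1 | 2 | 2 | 8 | 2 | 1 | green
After WHERE (1 rows):
orders.price | orders.id | orders.yr | teams.price | teams.id | teams.score | teams.kind
80 | 9 | 7 | 70 | 9 | 9 | gold
After SELECT (1 rows):
teams.kind
gold
After ORDER BY (1 rows):
teams.kind
gold

== RESULT ==
teams.kind
gold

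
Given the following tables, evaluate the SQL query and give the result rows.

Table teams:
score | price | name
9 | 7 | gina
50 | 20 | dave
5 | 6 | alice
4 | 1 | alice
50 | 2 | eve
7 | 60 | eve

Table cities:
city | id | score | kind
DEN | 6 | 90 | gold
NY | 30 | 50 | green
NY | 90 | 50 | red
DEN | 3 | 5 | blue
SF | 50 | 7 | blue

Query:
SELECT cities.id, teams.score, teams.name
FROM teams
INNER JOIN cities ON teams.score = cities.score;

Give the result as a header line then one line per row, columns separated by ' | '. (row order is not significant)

== RESULT ==
cities.id | teams.score | teams.name
30 | 50 | dave
90 | 50 | dave
3 | 5 | alice
30 | 50 | eve
90 | 50 | eve
50 | 7 | eve

Derivation:
After JOIN cities (6 rows):
teams.score | teams.price | teams.name | cities.city | cities.id | cities.score | cities.kind
50 | 20 | dave | NY | 30 | 50 | green
50 | 20 | dave | NY | 90 | 50 | red
5 | 6 | alice | DEN | 3 | 5 | blue
50 | 2 | eve | NY | 30 | 50 | green
50 | 2 | eve | NY | 90 | 50 | red
7 | 60 | eve | SF | 50 | 7 | blue
After SELECT (6 rows):
cities.id | teams.score | teams.name
30 | 50 | dave
90 | 50 | dave
3 | 5 | alice
30 | 50 | eve
90 | 50 | eve
50 | 7 | eve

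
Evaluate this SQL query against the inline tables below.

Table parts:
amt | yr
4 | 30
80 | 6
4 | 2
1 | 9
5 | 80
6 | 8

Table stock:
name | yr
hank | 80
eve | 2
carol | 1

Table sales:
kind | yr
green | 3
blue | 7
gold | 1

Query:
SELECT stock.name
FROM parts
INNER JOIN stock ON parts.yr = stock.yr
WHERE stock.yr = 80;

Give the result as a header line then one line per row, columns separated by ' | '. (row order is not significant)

After JOIN stock (2 rows):
parts.amt | parts.yr | stock.name | stock.yr
4 | 2 | eve | 2
5 | 80 | hank | 80
After WHERE (1 rows):
parts.amt | parts.yr | stock.name | stock.yr
5 | 80 | hank | 80
After SELECT (1 rows):
stock.name
hank

== RESULT ==
stock.name
hank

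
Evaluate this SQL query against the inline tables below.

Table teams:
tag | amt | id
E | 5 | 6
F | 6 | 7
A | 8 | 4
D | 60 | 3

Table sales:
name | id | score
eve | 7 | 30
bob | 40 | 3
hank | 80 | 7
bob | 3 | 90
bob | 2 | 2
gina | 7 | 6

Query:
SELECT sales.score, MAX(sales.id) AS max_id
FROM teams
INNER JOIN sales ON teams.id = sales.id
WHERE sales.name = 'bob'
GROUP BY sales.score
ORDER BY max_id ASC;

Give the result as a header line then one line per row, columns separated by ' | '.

== RESULT ==
sales.score | max_id
90 | 3

Derivation:
After JOIN sales (3 rows):
teams.tag | teams.amt | teams.id | sales.name | sales.id | sales.score
F | 6 | 7 | eve | 7 | 30
F | 6 | 7 | gina | 7 | 6
D | 60 | 3 | bob | 3 | 90
After WHERE (1 rows):
teams.tag | teams.amt | teams.id | sales.name | sales.id | sales.score
D | 60 | 3 | bob | 3 | 90
After GROUP BY (1 rows):
sales.score | max_id
90 | 3
After ORDER BY (1 rows):
sales.score | max_id
90 | 3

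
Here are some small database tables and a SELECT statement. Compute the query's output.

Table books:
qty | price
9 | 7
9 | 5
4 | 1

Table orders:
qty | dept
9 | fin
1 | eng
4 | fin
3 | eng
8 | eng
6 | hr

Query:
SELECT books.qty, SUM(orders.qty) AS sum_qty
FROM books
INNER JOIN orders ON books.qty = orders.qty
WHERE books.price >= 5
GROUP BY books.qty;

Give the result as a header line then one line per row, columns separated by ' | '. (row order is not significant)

After JOIN orders (3 rows):
books.qty | books.price | orders.qty | orders.dept
9 | 7 | 9 | fin
9 | 5 | 9 | fin
4 | 1 | 4 | fin
After WHERE (2 rows):
books.qty | books.price | orders.qty | orders.dept
9 | 7 | 9 | fin
9 | 5 | 9 | fin
After GROUP BY (1 rows):
books.qty | sum_qty
9 | 18

== RESULT ==
books.qty | sum_qty
9 | 18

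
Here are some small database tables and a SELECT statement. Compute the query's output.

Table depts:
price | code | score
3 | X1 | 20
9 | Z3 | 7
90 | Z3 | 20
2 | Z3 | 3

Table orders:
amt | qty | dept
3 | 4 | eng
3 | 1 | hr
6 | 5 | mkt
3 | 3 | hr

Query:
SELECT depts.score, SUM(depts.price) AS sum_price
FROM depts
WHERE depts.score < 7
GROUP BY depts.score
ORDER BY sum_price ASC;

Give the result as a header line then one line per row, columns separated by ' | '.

After WHERE (1 rows):
depts.price | depts.code | depts.score
2 | Z3 | 3
After GROUP BY (1 rows):
depts.score | sum_price
3 | 2
After ORDER BY (1 rows):
depts.score | sum_price
3 | 2

== RESULT ==
depts.score | sum_price
3 | 2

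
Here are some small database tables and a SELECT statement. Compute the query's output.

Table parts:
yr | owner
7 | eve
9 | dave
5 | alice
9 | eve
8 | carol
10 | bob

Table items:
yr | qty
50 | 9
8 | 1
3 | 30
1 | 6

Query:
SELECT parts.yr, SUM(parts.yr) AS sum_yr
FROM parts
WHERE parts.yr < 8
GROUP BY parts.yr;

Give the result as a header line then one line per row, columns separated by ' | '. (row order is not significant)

== RESULT ==
parts.yr | sum_yr
7 | 7
5 | 5

Derivation:
After WHERE (2 rows):
parts.yr | parts.owner
7 | eve
5 | alice
After GROUP BY (2 rows):
parts.yr | sum_yr
7 | 7
5 | 5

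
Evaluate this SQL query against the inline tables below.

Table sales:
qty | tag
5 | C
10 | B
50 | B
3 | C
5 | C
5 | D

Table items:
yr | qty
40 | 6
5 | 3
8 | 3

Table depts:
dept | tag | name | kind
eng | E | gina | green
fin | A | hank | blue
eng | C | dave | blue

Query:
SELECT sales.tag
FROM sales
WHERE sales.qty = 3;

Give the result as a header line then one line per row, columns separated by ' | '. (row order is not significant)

After WHERE (1 rows):
sales.qty | sales.tag
3 | C
After SELECT (1 rows):
sales.tag
C

== RESULT ==
sales.tag
C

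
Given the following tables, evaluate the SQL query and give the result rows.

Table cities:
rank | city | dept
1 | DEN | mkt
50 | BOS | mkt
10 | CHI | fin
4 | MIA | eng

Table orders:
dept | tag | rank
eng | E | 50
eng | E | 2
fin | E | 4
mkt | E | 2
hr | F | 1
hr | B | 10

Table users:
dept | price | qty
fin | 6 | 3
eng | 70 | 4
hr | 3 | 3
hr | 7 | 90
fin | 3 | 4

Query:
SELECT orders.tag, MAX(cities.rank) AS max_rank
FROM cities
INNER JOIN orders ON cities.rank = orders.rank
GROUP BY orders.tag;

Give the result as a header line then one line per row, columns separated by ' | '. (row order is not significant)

After JOIN orders (4 rows):
cities.rank | cities.city | cities.dept | orders.dept | orders.tag | orders.rank
1 | DEN | mkt | hr | F | 1
50 | BOS | mkt | eng | E | 50
10 | CHI | fin | hr | B | 10
4 | MIA | eng | fin | E | 4
After GROUP BY (3 rows):
orders.tag | max_rank
F | 1
E | 50
B | 10

== RESULT ==
orders.tag | max_rank
F | 1
E | 50
B | 10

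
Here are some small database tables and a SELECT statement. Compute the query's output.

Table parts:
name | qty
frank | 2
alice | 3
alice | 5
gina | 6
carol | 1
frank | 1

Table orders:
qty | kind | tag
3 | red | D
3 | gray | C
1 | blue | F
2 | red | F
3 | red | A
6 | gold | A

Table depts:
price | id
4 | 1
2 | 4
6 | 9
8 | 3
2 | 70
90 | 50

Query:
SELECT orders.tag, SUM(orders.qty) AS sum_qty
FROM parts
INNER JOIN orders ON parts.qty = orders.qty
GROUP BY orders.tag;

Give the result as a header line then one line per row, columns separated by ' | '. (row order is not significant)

After JOIN orders (7 rows):
parts.name | parts.qty | orders.qty | orders.kind | orders.tag
frank | 2 | 2 | red | F
alice | 3 | 3 | red | D
alice | 3 | 3 | gray | C
alice | 3 | 3 | red | A
gina | 6 | 6 | gold | A
carol | 1 | 1 | blue | F
frank | 1 | 1 | blue | F
After GROUP BY (4 rows):
orders.tag | sum_qty
F | 4
D | 3
C | 3
A | 9

== RESULT ==
orders.tag | sum_qty
F | 4
D | 3
C | 3
A | 9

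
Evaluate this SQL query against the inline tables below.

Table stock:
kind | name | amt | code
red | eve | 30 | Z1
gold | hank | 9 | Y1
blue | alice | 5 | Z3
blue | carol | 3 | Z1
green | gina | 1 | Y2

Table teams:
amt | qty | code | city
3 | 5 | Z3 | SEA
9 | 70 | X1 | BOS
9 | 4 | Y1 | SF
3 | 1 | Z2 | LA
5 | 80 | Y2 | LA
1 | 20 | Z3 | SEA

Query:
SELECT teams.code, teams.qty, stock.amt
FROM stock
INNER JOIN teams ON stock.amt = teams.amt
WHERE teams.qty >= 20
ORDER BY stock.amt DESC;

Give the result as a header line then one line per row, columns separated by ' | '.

After JOIN teams (6 rows):
stock.kind | stock.name | stock.amt | stock.code | teams.amt | teams.qty | teams.code | teams.city
gold | hank | 9 | Y1 | 9 | 70 | X1 | BOS
gold | hank | 9 | Y1 | 9 | 4 | Y1 | SF
blue | alice | 5 | Z3 | 5 | 80 | Y2 | LA
blue | carol | 3 | Z1 | 3 | 5 | Z3 | SEA
blue | carol | 3 | Z1 | 3 | 1 | Z2 | LA
green | gina | 1 | Y2 | 1 | 20 | Z3 | SEA
After WHERE (3 rows):
stock.kind | stock.name | stock.amt | stock.code | teams.amt | teams.qty | teams.code | teams.city
gold | hank | 9 | Y1 | 9 | 70 | X1 | BOS
blue | alice | 5 | Z3 | 5 | 80 | Y2 | LA
green | gina | 1 | Y2 | 1 | 20 | Z3 | SEA
After SELECT (3 rows):
teams.code | teams.qty | stock.amt
X1 | 70 | 9
Y2 | 80 | 5
Z3 | 20 | 1
After ORDER BY (3 rows):
teams.code | teams.qty | stock.amt
X1 | 70 | 9
Y2 | 80 | 5
Z3 | 20 | 1

== RESULT ==
teams.code | teams.qty | stock.amt
X1 | 70 | 9
Y2 | 80 | 5
Z3 | 20 | 1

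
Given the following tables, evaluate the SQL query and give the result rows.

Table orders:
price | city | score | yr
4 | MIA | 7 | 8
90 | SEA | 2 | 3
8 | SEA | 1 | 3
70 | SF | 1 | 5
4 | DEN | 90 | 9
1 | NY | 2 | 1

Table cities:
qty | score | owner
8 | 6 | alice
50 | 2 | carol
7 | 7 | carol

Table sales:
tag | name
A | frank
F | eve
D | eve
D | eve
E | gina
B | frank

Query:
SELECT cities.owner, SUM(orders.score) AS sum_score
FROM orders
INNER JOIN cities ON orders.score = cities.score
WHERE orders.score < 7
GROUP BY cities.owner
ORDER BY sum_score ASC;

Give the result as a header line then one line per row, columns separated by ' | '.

== RESULT ==
cities.owner | sum_score
carol | 4

Derivation:
After JOIN cities (3 rows):
orders.price | orders.city | orders.score | orders.yr | cities.qty | cities.score | cities.owner
4 | MIA | 7 | 8 | 7 | 7 | carol
90 | SEA | 2 | 3 | 50 | 2 | carol
1 | NY | 2 | 1 | 50 | 2 | carol
After WHERE (2 rows):
orders.price | orders.city | orders.score | orders.yr | cities.qty | cities.score | cities.owner
90 | SEA | 2 | 3 | 50 | 2 | carol
1 | NY | 2 | 1 | 50 | 2 | carol
After GROUP BY (1 rows):
cities.owner | sum_score
carol | 4
After ORDER BY (1 rows):
cities.owner | sum_score
carol | 4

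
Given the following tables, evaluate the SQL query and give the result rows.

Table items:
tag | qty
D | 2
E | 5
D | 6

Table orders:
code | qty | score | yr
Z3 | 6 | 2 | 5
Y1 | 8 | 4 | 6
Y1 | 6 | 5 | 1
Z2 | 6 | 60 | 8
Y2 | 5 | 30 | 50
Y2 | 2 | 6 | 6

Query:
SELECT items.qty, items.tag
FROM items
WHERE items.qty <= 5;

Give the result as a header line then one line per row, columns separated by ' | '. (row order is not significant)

== RESULT ==
items.qty | items.tag
2 | D
5 | E

Derivation:
After WHERE (2 rows):
items.tag | items.qty
D | 2
E | 5
After SELECT (2 rows):
items.qty | items.tag
2 | D
5 | E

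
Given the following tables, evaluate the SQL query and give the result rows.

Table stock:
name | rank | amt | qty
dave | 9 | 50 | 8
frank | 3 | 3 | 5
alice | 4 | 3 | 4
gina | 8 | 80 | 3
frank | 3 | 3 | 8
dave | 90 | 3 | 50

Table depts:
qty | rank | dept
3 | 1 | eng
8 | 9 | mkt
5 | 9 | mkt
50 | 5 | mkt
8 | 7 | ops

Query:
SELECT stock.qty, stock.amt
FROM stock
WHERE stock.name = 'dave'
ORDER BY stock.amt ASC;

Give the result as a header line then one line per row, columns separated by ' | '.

== RESULT ==
stock.qty | stock.amt
50 | 3
8 | 50

Derivation:
After WHERE (2 rows):
stock.name | stock.rank | stock.amt | stock.qty
dave | 9 | 50 | 8
dave | 90 | 3 | 50
After SELECT (2 rows):
stock.qty | stock.amt
8 | 50
50 | 3
After ORDER BY (2 rows):
stock.qty | stock.amt
50 | 3
8 | 50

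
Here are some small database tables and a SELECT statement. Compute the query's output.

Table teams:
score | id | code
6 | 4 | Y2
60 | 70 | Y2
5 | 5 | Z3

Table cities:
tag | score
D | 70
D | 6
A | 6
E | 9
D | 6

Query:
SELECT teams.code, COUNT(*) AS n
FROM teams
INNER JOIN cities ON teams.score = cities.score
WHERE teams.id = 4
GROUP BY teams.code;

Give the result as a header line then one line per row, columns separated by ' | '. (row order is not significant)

== RESULT ==
teams.code | n
Y2 | 3

Derivation:
After JOIN cities (3 rows):
teams.score | teams.id | teams.code | cities.tag | cities.score
6 | 4 | Y2 | D | 6
6 | 4 | Y2 | A | 6
6 | 4 | Y2 | D | 6
After WHERE (3 rows):
teams.score | teams.id | teams.code | cities.tag | cities.score
6 | 4 | Y2 | D | 6
6 | 4 | Y2 | A | 6
6 | 4 | Y2 | D | 6
After GROUP BY (1 rows):
teams.code | n
Y2 | 3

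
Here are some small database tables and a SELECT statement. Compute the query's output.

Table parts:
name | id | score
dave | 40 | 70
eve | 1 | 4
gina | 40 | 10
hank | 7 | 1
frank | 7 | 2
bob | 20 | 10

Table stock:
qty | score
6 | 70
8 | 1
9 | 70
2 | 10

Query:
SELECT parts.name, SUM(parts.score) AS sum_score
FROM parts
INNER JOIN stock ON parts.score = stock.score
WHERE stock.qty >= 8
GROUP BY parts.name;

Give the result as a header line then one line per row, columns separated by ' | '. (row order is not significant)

After JOIN stock (5 rows):
parts.name | parts.id | parts.score | stock.qty | stock.score
dave | 40 | 70 | 6 | 70
dave | 40 | 70 | 9 | 70
gina | 40 | 10 | 2 | 10
hank | 7 | 1 | 8 | 1
bob | 20 | 10 | 2 | 10
After WHERE (2 rows):
parts.name | parts.id | parts.score | stock.qty | stock.score
dave | 40 | 70 | 9 | 70
hank | 7 | 1 | 8 | 1
After GROUP BY (2 rows):
parts.name | sum_score
dave | 70
hank | 1

== RESULT ==
parts.name | sum_score
dave | 70
hank | 1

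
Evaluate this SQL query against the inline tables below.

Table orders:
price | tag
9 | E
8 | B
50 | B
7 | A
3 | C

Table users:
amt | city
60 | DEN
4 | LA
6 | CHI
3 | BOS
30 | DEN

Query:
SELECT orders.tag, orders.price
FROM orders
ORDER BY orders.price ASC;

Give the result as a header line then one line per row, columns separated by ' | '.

After SELECT (5 rows):
orders.tag | orders.price
E | 9
B | 8
B | 50
A | 7
C | 3
After ORDER BY (5 rows):
orders.tag | orders.price
C | 3
A | 7
B | 8
E | 9
B | 50

== RESULT ==
orders.tag | orders.price
C | 3
A | 7
B | 8
E | 9
B | 50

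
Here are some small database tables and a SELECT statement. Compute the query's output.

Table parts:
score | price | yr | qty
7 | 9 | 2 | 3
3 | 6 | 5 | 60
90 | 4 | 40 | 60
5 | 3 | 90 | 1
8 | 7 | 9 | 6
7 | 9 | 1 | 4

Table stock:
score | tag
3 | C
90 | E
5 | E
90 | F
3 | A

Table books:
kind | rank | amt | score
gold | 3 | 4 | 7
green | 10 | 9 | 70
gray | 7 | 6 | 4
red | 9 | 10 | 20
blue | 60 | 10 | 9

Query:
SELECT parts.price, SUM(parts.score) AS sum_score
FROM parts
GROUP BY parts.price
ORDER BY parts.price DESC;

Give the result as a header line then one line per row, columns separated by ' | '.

After GROUP BY (5 rows):
parts.price | sum_score
9 | 14
6 | 3
4 | 90
3 | 5
7 | 8
After ORDER BY (5 rows):
parts.price | sum_score
9 | 14
7 | 8
6 | 3
4 | 90
3 | 5

== RESULT ==
parts.price | sum_score
9 | 14
7 | 8
6 | 3
4 | 90
3 | 5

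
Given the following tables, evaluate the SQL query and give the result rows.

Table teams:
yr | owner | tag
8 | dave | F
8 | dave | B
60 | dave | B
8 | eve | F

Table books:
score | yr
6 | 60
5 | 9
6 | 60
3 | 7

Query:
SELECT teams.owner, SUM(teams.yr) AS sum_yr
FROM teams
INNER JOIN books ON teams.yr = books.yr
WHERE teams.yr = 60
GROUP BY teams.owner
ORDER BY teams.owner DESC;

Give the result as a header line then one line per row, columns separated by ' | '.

After JOIN books (2 rows):
teams.yr | teams.owner | teams.tag | books.score | books.yr
60 | dave | B | 6 | 60
60 | dave | B | 6 | 60
After WHERE (2 rows):
teams.yr | teams.owner | teams.tag | books.score | books.yr
60 | dave | B | 6 | 60
60 | dave | B | 6 | 60
After GROUP BY (1 rows):
teams.owner | sum_yr
dave | 120
After ORDER BY (1 rows):
teams.owner | sum_yr
dave | 120

== RESULT ==
teams.owner | sum_yr
dave | 120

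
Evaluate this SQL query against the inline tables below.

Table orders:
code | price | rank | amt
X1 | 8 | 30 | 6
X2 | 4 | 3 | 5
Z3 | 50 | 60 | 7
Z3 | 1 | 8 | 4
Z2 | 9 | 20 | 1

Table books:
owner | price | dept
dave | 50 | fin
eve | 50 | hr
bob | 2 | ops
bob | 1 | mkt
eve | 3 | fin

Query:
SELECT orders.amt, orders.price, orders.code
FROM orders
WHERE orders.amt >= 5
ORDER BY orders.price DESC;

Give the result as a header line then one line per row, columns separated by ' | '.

After WHERE (3 rows):
orders.code | orders.price | orders.rank | orders.amt
X1 | 8 | 30 | 6
X2 | 4 | 3 | 5
Z3 | 50 | 60 | 7
After SELECT (3 rows):
orders.amt | orders.price | orders.code
6 | 8 | X1
5 | 4 | X2
7 | 50 | Z3
After ORDER BY (3 rows):
orders.amt | orders.price | orders.code
7 | 50 | Z3
6 | 8 | X1
5 | 4 | X2

== RESULT ==
orders.amt | orders.price | orders.code
7 | 50 | Z3
6 | 8 | X1
5 | 4 | X2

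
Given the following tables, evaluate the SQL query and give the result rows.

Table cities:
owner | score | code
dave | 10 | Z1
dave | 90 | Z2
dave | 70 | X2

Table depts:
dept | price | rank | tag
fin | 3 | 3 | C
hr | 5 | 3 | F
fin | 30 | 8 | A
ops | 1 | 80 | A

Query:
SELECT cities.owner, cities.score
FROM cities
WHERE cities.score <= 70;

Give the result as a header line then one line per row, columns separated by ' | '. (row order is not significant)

== RESULT ==
cities.owner | cities.score
dave | 10
dave | 70

Derivation:
After WHERE (2 rows):
cities.owner | cities.score | cities.code
dave | 10 | Z1
dave | 70 | X2
After SELECT (2 rows):
cities.owner | cities.score
dave | 10
dave | 70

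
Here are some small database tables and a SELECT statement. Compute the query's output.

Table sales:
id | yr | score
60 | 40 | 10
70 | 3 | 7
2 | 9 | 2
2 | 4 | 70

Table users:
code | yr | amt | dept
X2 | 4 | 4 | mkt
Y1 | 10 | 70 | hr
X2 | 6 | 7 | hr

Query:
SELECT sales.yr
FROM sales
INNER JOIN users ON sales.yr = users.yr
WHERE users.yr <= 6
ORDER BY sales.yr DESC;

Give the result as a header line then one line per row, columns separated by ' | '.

== RESULT ==
sales.yr
4

Derivation:
After JOIN users (1 rows):
sales.id | sales.yr | sales.score | users.code | users.yr | users.amt | users.dept
2 | 4 | 70 | X2 | 4 | 4 | mkt
After WHERE (1 rows):
sales.id | sales.yr | sales.score | users.code | users.yr | users.amt | users.dept
2 | 4 | 70 | X2 | 4 | 4 | mkt
After SELECT (1 rows):
sales.yr
4
After ORDER BY (1 rows):
sales.yr
4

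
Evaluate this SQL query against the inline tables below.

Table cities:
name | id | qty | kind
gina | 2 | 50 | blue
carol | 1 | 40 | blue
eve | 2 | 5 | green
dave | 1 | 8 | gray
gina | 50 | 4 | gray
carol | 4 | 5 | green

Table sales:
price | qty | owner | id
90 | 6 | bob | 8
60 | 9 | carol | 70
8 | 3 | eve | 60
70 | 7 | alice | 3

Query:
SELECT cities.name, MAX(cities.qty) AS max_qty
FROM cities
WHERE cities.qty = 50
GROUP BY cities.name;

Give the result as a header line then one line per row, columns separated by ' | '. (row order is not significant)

== RESULT ==
cities.name | max_qty
gina | 50

Derivation:
After WHERE (1 rows):
cities.name | cities.id | cities.qty | cities.kind
gina | 2 | 50 | blue
After GROUP BY (1 rows):
cities.name | max_qty
gina | 50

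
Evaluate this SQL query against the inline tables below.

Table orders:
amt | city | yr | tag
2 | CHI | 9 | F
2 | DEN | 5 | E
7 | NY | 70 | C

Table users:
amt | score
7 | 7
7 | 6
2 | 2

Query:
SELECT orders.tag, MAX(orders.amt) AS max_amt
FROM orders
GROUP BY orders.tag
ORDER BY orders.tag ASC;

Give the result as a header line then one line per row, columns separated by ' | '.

== RESULT ==
orders.tag | max_amt
C | 7
E | 2
F | 2

Derivation:
After GROUP BY (3 rows):
orders.tag | max_amt
F | 2
E | 2
C | 7
After ORDER BY (3 rows):
orders.tag | max_amt
C | 7
E | 2
F | 2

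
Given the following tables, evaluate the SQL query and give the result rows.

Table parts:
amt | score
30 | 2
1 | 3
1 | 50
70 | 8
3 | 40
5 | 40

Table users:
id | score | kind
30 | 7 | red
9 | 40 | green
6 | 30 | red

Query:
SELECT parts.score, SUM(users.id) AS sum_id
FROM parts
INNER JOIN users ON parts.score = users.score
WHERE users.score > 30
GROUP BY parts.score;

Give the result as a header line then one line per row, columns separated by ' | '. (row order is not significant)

== RESULT ==
parts.score | sum_id
40 | 18

Derivation:
After JOIN users (2 rows):
parts.amt | parts.score | users.id | users.score | users.kind
3 | 40 | 9 | 40 | green
5 | 40 | 9 | 40 | green
After WHERE (2 rows):
parts.amt | parts.score | users.id | users.score | users.kind
3 | 40 | 9 | 40 | green
5 | 40 | 9 | 40 | green
After GROUP BY (1 rows):
parts.score | sum_id
40 | 18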